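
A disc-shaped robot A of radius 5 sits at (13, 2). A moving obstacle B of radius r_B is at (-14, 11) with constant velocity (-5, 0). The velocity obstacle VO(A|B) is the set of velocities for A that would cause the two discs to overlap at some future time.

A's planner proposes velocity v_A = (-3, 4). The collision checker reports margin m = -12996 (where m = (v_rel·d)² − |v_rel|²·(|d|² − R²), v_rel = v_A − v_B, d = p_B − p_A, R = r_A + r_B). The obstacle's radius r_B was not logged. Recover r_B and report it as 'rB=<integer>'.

m = -12996
d = (-27, 9);  v_rel = (2, 4),  |v_rel|² = 20
v_rel×d = (2)·(9) − (4)·(-27) = 126
since m = R²·20 − 126²:  R² = (15876 + -12996) / 20 = 144
R = √144 = 12  ⇒  r_B = 12 − 5 = 7

rB=7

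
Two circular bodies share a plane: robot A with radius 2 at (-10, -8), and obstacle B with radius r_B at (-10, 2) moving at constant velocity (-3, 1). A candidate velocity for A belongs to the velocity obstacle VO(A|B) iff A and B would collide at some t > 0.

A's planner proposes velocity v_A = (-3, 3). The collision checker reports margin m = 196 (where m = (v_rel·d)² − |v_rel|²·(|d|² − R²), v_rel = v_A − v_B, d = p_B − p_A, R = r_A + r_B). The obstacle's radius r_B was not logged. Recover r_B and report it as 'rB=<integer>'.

m = 196
d = (0, 10);  v_rel = (0, 2),  |v_rel|² = 4
v_rel×d = (0)·(10) − (2)·(0) = 0
since m = R²·4 − 0²:  R² = (0 + 196) / 4 = 49
R = √49 = 7  ⇒  r_B = 7 − 2 = 5

rB=5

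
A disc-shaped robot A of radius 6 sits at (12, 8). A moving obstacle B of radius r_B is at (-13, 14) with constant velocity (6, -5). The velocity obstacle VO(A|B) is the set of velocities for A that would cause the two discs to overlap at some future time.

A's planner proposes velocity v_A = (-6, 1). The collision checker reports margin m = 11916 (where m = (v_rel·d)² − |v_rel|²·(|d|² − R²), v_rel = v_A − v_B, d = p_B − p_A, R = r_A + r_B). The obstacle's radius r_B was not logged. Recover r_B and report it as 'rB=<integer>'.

m = 11916
d = (-25, 6);  v_rel = (-12, 6),  |v_rel|² = 180
v_rel×d = (-12)·(6) − (6)·(-25) = 78
since m = R²·180 − 78²:  R² = (6084 + 11916) / 180 = 100
R = √100 = 10  ⇒  r_B = 10 − 6 = 4

rB=4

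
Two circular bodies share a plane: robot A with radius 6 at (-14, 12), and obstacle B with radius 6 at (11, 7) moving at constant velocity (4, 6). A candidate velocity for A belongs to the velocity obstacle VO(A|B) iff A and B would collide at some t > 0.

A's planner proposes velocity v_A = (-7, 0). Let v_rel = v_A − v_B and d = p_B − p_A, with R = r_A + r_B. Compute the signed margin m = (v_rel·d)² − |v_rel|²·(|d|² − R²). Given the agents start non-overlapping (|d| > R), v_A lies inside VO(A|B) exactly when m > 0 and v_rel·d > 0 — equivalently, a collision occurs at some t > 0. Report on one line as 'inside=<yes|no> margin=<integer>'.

d = (25, -5),  |d|² = 650;  R = 6+6 = 12,  c = 650−12² = 506
v_rel = (-11, -6),  |v_rel|² = 157;  v_rel·d = (-11)·(25) + (-6)·(-5) = -245
157·t² + 490·t + 506 = 0  ⇒  m = (-245)² − 157·506 = -19417
m = -19417 < 0,  v_rel·d = -245 < 0  ⇒  outside

inside=no margin=-19417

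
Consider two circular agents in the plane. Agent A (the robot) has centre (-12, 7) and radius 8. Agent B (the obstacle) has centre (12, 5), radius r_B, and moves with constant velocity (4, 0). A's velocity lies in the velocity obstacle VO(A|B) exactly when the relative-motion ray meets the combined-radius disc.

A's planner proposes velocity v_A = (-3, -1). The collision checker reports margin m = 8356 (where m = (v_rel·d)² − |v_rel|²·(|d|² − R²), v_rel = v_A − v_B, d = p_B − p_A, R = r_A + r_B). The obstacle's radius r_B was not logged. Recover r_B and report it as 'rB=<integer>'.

m = 8356
d = (24, -2);  v_rel = (-7, -1),  |v_rel|² = 50
v_rel×d = (-7)·(-2) − (-1)·(24) = 38
since m = R²·50 − 38²:  R² = (1444 + 8356) / 50 = 196
R = √196 = 14  ⇒  r_B = 14 − 8 = 6

rB=6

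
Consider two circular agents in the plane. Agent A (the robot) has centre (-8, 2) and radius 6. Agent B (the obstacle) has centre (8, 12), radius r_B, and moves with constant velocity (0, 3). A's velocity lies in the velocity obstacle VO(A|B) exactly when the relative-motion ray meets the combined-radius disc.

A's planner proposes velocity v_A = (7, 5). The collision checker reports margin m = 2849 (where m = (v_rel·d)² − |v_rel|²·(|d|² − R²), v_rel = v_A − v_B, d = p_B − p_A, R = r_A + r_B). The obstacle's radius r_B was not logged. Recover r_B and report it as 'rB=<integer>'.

m = 2849
d = (16, 10);  v_rel = (7, 2),  |v_rel|² = 53
v_rel×d = (7)·(10) − (2)·(16) = 38
since m = R²·53 − 38²:  R² = (1444 + 2849) / 53 = 81
R = √81 = 9  ⇒  r_B = 9 − 6 = 3

rB=3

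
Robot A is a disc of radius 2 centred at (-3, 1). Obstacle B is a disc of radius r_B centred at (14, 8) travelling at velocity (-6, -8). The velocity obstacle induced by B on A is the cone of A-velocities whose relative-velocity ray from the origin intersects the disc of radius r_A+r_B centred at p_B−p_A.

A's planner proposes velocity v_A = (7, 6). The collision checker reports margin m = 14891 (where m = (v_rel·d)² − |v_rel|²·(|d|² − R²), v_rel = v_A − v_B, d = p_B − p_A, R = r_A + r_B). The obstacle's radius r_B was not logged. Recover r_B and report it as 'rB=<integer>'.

m = 14891
d = (17, 7);  v_rel = (13, 14),  |v_rel|² = 365
v_rel×d = (13)·(7) − (14)·(17) = -147
since m = R²·365 − (-147)²:  R² = (21609 + 14891) / 365 = 100
R = √100 = 10  ⇒  r_B = 10 − 2 = 8

rB=8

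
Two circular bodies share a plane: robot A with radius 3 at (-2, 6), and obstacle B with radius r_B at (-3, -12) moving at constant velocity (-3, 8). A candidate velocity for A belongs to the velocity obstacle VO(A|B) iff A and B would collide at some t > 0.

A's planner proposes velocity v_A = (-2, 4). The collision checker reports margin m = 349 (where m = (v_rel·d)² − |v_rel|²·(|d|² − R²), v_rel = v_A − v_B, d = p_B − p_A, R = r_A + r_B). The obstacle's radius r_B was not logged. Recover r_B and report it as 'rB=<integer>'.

m = 349
d = (-1, -18);  v_rel = (1, -4),  |v_rel|² = 17
v_rel×d = (1)·(-18) − (-4)·(-1) = -22
since m = R²·17 − (-22)²:  R² = (484 + 349) / 17 = 49
R = √49 = 7  ⇒  r_B = 7 − 3 = 4

rB=4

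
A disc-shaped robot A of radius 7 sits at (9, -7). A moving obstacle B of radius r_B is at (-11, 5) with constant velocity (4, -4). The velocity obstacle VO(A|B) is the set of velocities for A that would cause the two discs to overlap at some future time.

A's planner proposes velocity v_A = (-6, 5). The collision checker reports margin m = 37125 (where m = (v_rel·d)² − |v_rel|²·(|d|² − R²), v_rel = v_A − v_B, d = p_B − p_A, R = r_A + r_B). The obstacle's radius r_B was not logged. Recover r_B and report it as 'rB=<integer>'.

m = 37125
d = (-20, 12);  v_rel = (-10, 9),  |v_rel|² = 181
v_rel×d = (-10)·(12) − (9)·(-20) = 60
since m = R²·181 − 60²:  R² = (3600 + 37125) / 181 = 225
R = √225 = 15  ⇒  r_B = 15 − 7 = 8

rB=8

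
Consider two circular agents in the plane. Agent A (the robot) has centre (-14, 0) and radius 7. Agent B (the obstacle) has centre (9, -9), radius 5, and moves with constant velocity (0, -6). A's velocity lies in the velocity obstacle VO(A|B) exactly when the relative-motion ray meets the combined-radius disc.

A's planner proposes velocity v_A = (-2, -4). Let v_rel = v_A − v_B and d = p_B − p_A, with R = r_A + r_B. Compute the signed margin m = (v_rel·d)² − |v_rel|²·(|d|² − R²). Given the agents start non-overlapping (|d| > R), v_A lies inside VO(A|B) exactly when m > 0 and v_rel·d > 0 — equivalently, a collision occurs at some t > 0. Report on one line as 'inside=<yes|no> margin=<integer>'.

d = (23, -9),  |d|² = 610;  R = 7+5 = 12,  c = 610−12² = 466
v_rel = (-2, 2),  |v_rel|² = 8;  v_rel·d = (-2)·(23) + (2)·(-9) = -64
8·t² + 128·t + 466 = 0  ⇒  m = (-64)² − 8·466 = 368
m = 368 > 0,  v_rel·d = -64 < 0  ⇒  outside

inside=no margin=368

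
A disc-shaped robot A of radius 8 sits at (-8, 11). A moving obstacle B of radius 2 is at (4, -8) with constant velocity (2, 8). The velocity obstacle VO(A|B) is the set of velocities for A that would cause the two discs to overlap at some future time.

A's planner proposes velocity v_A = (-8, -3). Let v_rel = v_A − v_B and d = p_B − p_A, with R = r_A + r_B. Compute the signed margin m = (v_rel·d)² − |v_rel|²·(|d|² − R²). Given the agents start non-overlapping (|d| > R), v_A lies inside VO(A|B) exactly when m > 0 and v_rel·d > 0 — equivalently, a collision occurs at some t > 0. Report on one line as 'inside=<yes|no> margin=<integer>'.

d = (12, -19),  |d|² = 505;  R = 8+2 = 10,  c = 505−10² = 405
v_rel = (-10, -11),  |v_rel|² = 221;  v_rel·d = (-10)·(12) + (-11)·(-19) = 89
221·t² − 178·t + 405 = 0  ⇒  m = 89² − 221·405 = -81584
m = -81584 < 0,  v_rel·d = 89 > 0  ⇒  outside

inside=no margin=-81584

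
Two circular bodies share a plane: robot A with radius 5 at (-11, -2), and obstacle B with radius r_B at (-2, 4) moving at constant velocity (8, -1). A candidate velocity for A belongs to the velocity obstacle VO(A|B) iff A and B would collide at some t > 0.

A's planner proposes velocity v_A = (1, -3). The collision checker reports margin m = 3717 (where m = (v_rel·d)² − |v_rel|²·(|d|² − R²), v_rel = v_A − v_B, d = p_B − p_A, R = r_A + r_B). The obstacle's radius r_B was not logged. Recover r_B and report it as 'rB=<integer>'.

m = 3717
d = (9, 6);  v_rel = (-7, -2),  |v_rel|² = 53
v_rel×d = (-7)·(6) − (-2)·(9) = -24
since m = R²·53 − (-24)²:  R² = (576 + 3717) / 53 = 81
R = √81 = 9  ⇒  r_B = 9 − 5 = 4

rB=4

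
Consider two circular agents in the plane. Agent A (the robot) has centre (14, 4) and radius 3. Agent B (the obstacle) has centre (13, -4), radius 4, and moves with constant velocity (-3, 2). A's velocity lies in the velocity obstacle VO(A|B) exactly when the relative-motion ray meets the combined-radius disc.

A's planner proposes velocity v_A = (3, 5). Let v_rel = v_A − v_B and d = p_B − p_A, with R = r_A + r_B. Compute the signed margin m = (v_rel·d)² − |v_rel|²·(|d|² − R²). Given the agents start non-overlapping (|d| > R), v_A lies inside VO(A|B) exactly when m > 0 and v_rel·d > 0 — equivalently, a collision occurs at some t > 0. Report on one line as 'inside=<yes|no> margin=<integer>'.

d = (-1, -8),  |d|² = 65;  R = 3+4 = 7,  c = 65−7² = 16
v_rel = (6, 3),  |v_rel|² = 45;  v_rel·d = (6)·(-1) + (3)·(-8) = -30
45·t² + 60·t + 16 = 0  ⇒  m = (-30)² − 45·16 = 180
m = 180 > 0,  v_rel·d = -30 < 0  ⇒  outside

inside=no margin=180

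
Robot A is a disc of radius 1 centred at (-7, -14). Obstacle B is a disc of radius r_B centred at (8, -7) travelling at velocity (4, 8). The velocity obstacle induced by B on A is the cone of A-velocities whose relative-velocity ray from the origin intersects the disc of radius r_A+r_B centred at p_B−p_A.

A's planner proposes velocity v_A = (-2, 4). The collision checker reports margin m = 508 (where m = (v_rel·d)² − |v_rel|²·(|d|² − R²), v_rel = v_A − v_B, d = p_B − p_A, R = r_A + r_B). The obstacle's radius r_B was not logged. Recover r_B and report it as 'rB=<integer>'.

m = 508
d = (15, 7);  v_rel = (-6, -4),  |v_rel|² = 52
v_rel×d = (-6)·(7) − (-4)·(15) = 18
since m = R²·52 − 18²:  R² = (324 + 508) / 52 = 16
R = √16 = 4  ⇒  r_B = 4 − 1 = 3

rB=3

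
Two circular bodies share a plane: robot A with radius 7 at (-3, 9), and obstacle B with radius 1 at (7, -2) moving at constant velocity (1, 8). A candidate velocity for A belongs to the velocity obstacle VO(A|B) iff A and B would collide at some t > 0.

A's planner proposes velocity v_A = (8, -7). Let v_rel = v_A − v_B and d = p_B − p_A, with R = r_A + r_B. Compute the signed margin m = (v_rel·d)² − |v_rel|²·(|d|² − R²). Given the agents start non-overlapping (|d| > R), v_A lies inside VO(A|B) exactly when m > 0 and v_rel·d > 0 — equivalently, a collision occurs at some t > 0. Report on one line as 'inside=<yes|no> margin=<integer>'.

d = (10, -11),  |d|² = 221;  R = 7+1 = 8,  c = 221−8² = 157
v_rel = (7, -15),  |v_rel|² = 274;  v_rel·d = (7)·(10) + (-15)·(-11) = 235
274·t² − 470·t + 157 = 0  ⇒  m = 235² − 274·157 = 12207
m = 12207 > 0,  v_rel·d = 235 > 0  ⇒  inside

inside=yes margin=12207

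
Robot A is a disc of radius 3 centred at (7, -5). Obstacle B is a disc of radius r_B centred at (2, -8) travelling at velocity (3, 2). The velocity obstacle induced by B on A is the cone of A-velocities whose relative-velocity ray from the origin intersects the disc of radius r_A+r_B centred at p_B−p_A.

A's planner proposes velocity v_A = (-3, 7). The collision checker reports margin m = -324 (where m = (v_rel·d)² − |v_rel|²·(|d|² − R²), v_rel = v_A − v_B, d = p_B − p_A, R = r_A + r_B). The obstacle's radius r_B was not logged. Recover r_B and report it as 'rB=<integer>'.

m = -324
d = (-5, -3);  v_rel = (-6, 5),  |v_rel|² = 61
v_rel×d = (-6)·(-3) − (5)·(-5) = 43
since m = R²·61 − 43²:  R² = (1849 + -324) / 61 = 25
R = √25 = 5  ⇒  r_B = 5 − 3 = 2

rB=2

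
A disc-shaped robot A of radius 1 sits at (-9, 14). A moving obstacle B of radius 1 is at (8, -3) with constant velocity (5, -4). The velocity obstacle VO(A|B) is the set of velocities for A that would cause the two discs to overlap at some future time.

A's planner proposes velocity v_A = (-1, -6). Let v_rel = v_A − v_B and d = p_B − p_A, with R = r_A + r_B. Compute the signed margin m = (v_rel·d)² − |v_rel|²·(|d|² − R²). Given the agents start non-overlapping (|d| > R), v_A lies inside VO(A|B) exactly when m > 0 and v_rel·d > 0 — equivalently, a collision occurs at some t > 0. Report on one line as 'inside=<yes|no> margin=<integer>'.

d = (17, -17),  |d|² = 578;  R = 1+1 = 2,  c = 578−2² = 574
v_rel = (-6, -2),  |v_rel|² = 40;  v_rel·d = (-6)·(17) + (-2)·(-17) = -68
40·t² + 136·t + 574 = 0  ⇒  m = (-68)² − 40·574 = -18336
m = -18336 < 0,  v_rel·d = -68 < 0  ⇒  outside

inside=no margin=-18336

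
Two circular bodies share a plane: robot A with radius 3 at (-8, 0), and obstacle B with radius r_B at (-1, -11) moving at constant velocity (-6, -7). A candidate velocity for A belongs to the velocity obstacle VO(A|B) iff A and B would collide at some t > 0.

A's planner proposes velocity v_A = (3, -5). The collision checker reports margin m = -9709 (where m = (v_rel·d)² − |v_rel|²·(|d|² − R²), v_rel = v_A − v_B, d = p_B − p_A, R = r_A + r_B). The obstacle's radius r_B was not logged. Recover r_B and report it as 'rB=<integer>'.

m = -9709
d = (7, -11);  v_rel = (9, 2),  |v_rel|² = 85
v_rel×d = (9)·(-11) − (2)·(7) = -113
since m = R²·85 − (-113)²:  R² = (12769 + -9709) / 85 = 36
R = √36 = 6  ⇒  r_B = 6 − 3 = 3

rB=3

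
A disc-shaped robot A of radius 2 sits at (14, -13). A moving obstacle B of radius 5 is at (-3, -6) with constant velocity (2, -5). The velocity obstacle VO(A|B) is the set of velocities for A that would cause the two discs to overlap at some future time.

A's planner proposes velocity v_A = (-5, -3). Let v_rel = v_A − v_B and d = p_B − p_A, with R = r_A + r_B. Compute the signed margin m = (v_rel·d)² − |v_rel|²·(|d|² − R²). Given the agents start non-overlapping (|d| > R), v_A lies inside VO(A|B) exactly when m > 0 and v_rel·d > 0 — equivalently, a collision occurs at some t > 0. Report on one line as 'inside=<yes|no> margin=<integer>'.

d = (-17, 7),  |d|² = 338;  R = 2+5 = 7,  c = 338−7² = 289
v_rel = (-7, 2),  |v_rel|² = 53;  v_rel·d = (-7)·(-17) + (2)·(7) = 133
53·t² − 266·t + 289 = 0  ⇒  m = 133² − 53·289 = 2372
m = 2372 > 0,  v_rel·d = 133 > 0  ⇒  inside

inside=yes margin=2372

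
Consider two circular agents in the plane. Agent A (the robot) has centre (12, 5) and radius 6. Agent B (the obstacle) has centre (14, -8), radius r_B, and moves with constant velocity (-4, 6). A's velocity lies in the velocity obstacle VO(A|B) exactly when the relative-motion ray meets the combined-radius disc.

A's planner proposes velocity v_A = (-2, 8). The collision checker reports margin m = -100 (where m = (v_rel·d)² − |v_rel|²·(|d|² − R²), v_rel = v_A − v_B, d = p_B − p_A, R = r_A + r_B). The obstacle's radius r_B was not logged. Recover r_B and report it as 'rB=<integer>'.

m = -100
d = (2, -13);  v_rel = (2, 2),  |v_rel|² = 8
v_rel×d = (2)·(-13) − (2)·(2) = -30
since m = R²·8 − (-30)²:  R² = (900 + -100) / 8 = 100
R = √100 = 10  ⇒  r_B = 10 − 6 = 4

rB=4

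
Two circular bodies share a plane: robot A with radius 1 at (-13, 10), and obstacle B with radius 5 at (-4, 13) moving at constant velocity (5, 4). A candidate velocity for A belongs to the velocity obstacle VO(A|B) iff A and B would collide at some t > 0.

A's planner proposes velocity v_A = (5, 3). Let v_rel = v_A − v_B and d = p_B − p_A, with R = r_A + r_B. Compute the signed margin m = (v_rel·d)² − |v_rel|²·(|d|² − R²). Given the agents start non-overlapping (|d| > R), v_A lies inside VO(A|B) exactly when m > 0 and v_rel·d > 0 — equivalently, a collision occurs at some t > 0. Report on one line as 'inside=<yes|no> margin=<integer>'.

d = (9, 3),  |d|² = 90;  R = 1+5 = 6,  c = 90−6² = 54
v_rel = (0, -1),  |v_rel|² = 1;  v_rel·d = (0)·(9) + (-1)·(3) = -3
1·t² + 6·t + 54 = 0  ⇒  m = (-3)² − 1·54 = -45
m = -45 < 0,  v_rel·d = -3 < 0  ⇒  outside

inside=no margin=-45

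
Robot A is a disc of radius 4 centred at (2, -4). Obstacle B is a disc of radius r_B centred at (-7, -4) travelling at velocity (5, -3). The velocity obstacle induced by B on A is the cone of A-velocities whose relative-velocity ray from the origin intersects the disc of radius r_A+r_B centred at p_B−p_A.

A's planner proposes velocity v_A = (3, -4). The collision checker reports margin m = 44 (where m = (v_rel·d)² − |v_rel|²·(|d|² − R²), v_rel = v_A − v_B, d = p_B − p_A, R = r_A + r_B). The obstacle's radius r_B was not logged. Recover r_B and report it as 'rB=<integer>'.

m = 44
d = (-9, 0);  v_rel = (-2, -1),  |v_rel|² = 5
v_rel×d = (-2)·(0) − (-1)·(-9) = -9
since m = R²·5 − (-9)²:  R² = (81 + 44) / 5 = 25
R = √25 = 5  ⇒  r_B = 5 − 4 = 1

rB=1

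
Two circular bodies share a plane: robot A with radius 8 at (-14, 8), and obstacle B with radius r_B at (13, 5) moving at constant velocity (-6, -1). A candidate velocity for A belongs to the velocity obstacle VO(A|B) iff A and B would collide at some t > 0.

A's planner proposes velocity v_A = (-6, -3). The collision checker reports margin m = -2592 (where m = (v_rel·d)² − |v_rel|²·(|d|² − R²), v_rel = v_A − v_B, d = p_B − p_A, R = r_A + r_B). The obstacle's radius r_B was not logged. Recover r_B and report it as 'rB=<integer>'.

m = -2592
d = (27, -3);  v_rel = (0, -2),  |v_rel|² = 4
v_rel×d = (0)·(-3) − (-2)·(27) = 54
since m = R²·4 − 54²:  R² = (2916 + -2592) / 4 = 81
R = √81 = 9  ⇒  r_B = 9 − 8 = 1

rB=1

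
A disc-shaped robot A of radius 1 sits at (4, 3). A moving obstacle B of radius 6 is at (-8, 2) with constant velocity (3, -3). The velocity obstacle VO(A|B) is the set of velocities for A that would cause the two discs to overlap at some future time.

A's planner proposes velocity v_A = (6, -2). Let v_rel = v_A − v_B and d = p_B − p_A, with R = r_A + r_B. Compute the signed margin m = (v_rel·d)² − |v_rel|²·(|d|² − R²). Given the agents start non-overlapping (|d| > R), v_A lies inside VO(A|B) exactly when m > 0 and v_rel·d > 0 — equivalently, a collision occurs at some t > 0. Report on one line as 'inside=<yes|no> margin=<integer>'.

d = (-12, -1),  |d|² = 145;  R = 1+6 = 7,  c = 145−7² = 96
v_rel = (3, 1),  |v_rel|² = 10;  v_rel·d = (3)·(-12) + (1)·(-1) = -37
10·t² + 74·t + 96 = 0  ⇒  m = (-37)² − 10·96 = 409
m = 409 > 0,  v_rel·d = -37 < 0  ⇒  outside

inside=no margin=409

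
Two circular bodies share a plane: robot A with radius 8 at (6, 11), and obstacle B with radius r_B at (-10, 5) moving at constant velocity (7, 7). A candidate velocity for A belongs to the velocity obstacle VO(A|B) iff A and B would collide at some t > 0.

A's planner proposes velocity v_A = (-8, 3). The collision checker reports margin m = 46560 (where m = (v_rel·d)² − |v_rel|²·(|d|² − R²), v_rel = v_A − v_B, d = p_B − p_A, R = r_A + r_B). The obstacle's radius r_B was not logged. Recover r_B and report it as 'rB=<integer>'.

m = 46560
d = (-16, -6);  v_rel = (-15, -4),  |v_rel|² = 241
v_rel×d = (-15)·(-6) − (-4)·(-16) = 26
since m = R²·241 − 26²:  R² = (676 + 46560) / 241 = 196
R = √196 = 14  ⇒  r_B = 14 − 8 = 6

rB=6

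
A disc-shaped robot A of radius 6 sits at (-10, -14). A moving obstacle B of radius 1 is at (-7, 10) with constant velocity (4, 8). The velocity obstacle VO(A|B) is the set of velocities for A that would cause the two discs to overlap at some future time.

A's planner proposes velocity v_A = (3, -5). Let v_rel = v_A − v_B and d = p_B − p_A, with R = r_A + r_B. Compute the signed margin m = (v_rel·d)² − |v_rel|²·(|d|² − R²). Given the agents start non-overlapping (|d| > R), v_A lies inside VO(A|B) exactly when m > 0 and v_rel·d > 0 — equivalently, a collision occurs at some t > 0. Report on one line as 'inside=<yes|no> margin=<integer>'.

d = (3, 24),  |d|² = 585;  R = 6+1 = 7,  c = 585−7² = 536
v_rel = (-1, -13),  |v_rel|² = 170;  v_rel·d = (-1)·(3) + (-13)·(24) = -315
170·t² + 630·t + 536 = 0  ⇒  m = (-315)² − 170·536 = 8105
m = 8105 > 0,  v_rel·d = -315 < 0  ⇒  outside

inside=no margin=8105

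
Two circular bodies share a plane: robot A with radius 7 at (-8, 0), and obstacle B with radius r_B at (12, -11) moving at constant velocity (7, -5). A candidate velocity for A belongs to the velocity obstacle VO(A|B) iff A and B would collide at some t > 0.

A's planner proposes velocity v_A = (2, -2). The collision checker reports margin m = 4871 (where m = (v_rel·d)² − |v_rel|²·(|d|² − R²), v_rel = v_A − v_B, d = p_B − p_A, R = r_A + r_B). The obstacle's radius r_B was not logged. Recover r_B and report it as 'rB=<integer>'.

m = 4871
d = (20, -11);  v_rel = (-5, 3),  |v_rel|² = 34
v_rel×d = (-5)·(-11) − (3)·(20) = -5
since m = R²·34 − (-5)²:  R² = (25 + 4871) / 34 = 144
R = √144 = 12  ⇒  r_B = 12 − 7 = 5

rB=5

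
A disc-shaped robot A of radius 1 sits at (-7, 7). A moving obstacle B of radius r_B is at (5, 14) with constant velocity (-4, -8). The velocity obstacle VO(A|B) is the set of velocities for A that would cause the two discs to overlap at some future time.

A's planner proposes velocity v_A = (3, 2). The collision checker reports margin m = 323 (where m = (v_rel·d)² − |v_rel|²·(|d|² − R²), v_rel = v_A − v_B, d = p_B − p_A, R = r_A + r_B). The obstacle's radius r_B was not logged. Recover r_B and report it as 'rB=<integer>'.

m = 323
d = (12, 7);  v_rel = (7, 10),  |v_rel|² = 149
v_rel×d = (7)·(7) − (10)·(12) = -71
since m = R²·149 − (-71)²:  R² = (5041 + 323) / 149 = 36
R = √36 = 6  ⇒  r_B = 6 − 1 = 5

rB=5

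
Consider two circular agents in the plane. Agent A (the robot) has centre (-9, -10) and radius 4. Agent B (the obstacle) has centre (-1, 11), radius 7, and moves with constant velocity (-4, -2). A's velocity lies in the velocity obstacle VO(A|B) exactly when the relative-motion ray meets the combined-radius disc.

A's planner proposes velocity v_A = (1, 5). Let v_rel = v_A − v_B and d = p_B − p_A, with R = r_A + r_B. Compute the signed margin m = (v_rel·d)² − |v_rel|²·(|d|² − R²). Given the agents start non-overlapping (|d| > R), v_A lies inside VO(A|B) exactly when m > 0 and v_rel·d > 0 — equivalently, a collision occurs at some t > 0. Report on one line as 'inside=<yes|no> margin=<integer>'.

d = (8, 21),  |d|² = 505;  R = 4+7 = 11,  c = 505−11² = 384
v_rel = (5, 7),  |v_rel|² = 74;  v_rel·d = (5)·(8) + (7)·(21) = 187
74·t² − 374·t + 384 = 0  ⇒  m = 187² − 74·384 = 6553
m = 6553 > 0,  v_rel·d = 187 > 0  ⇒  inside

inside=yes margin=6553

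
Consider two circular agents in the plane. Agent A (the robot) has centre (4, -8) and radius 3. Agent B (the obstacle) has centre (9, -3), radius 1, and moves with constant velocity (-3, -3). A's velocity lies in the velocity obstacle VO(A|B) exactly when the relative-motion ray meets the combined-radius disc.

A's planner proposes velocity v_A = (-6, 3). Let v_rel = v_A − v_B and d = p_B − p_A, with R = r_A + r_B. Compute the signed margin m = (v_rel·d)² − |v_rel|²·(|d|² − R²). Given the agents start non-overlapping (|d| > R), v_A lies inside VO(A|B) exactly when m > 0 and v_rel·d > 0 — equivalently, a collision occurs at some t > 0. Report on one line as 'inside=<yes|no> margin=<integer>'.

d = (5, 5),  |d|² = 50;  R = 3+1 = 4,  c = 50−4² = 34
v_rel = (-3, 6),  |v_rel|² = 45;  v_rel·d = (-3)·(5) + (6)·(5) = 15
45·t² − 30·t + 34 = 0  ⇒  m = 15² − 45·34 = -1305
m = -1305 < 0,  v_rel·d = 15 > 0  ⇒  outside

inside=no margin=-1305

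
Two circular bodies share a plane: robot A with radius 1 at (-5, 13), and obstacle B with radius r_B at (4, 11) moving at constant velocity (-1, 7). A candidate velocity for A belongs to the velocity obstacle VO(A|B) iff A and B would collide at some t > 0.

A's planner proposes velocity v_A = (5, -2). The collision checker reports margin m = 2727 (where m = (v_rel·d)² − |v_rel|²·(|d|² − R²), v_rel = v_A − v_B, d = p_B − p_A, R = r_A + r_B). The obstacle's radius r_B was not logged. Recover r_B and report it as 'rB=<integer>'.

m = 2727
d = (9, -2);  v_rel = (6, -9),  |v_rel|² = 117
v_rel×d = (6)·(-2) − (-9)·(9) = 69
since m = R²·117 − 69²:  R² = (4761 + 2727) / 117 = 64
R = √64 = 8  ⇒  r_B = 8 − 1 = 7

rB=7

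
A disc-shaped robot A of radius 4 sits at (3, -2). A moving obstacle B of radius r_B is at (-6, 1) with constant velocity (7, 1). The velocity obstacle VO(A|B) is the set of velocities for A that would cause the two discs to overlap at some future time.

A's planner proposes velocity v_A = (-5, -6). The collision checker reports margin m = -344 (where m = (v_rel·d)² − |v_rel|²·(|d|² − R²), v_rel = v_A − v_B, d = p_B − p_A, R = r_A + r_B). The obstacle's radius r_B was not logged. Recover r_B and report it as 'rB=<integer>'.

m = -344
d = (-9, 3);  v_rel = (-12, -7),  |v_rel|² = 193
v_rel×d = (-12)·(3) − (-7)·(-9) = -99
since m = R²·193 − (-99)²:  R² = (9801 + -344) / 193 = 49
R = √49 = 7  ⇒  r_B = 7 − 4 = 3

rB=3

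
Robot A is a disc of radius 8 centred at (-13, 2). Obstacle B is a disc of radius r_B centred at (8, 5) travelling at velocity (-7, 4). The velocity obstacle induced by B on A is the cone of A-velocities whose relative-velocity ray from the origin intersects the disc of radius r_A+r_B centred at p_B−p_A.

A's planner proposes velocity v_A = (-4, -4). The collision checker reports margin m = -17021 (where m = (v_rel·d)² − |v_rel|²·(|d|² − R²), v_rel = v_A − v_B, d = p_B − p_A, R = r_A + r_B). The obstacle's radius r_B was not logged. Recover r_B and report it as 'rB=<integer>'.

m = -17021
d = (21, 3);  v_rel = (3, -8),  |v_rel|² = 73
v_rel×d = (3)·(3) − (-8)·(21) = 177
since m = R²·73 − 177²:  R² = (31329 + -17021) / 73 = 196
R = √196 = 14  ⇒  r_B = 14 − 8 = 6

rB=6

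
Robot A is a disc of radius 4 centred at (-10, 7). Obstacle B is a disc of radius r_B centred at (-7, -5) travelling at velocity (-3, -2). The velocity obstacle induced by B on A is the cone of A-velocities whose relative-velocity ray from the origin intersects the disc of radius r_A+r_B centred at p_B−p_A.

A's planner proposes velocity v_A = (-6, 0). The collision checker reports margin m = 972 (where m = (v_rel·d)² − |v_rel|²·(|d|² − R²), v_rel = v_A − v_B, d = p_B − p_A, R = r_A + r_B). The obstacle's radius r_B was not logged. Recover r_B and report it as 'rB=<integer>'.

m = 972
d = (3, -12);  v_rel = (-3, 2),  |v_rel|² = 13
v_rel×d = (-3)·(-12) − (2)·(3) = 30
since m = R²·13 − 30²:  R² = (900 + 972) / 13 = 144
R = √144 = 12  ⇒  r_B = 12 − 4 = 8

rB=8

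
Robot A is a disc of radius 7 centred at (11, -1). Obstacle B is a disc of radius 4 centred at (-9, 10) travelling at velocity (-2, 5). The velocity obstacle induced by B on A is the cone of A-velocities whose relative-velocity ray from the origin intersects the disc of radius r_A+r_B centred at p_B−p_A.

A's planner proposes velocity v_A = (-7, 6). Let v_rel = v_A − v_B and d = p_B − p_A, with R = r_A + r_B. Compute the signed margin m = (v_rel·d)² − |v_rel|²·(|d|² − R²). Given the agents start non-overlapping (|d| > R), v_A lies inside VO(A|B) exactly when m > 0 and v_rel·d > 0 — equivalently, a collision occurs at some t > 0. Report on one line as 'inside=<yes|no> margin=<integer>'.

d = (-20, 11),  |d|² = 521;  R = 7+4 = 11,  c = 521−11² = 400
v_rel = (-5, 1),  |v_rel|² = 26;  v_rel·d = (-5)·(-20) + (1)·(11) = 111
26·t² − 222·t + 400 = 0  ⇒  m = 111² − 26·400 = 1921
m = 1921 > 0,  v_rel·d = 111 > 0  ⇒  inside

inside=yes margin=1921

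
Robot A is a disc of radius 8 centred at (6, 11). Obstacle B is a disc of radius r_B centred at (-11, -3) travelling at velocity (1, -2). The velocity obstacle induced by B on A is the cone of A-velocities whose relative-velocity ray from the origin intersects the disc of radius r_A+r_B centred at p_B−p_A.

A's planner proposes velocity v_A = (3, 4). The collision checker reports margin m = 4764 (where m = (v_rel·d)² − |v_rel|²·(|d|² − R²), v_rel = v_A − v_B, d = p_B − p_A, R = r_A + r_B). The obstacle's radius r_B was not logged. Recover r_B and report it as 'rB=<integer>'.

m = 4764
d = (-17, -14);  v_rel = (2, 6),  |v_rel|² = 40
v_rel×d = (2)·(-14) − (6)·(-17) = 74
since m = R²·40 − 74²:  R² = (5476 + 4764) / 40 = 256
R = √256 = 16  ⇒  r_B = 16 − 8 = 8

rB=8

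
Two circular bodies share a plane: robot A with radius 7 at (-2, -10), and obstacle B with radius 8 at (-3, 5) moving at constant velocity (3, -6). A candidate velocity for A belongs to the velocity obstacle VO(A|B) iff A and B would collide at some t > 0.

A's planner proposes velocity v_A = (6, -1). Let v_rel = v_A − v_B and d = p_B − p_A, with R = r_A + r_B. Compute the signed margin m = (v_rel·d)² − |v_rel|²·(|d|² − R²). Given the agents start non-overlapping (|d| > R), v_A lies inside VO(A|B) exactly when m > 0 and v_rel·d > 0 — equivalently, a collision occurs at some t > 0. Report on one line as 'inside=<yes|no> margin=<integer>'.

d = (-1, 15),  |d|² = 226;  R = 7+8 = 15,  c = 226−15² = 1
v_rel = (3, 5),  |v_rel|² = 34;  v_rel·d = (3)·(-1) + (5)·(15) = 72
34·t² − 144·t + 1 = 0  ⇒  m = 72² − 34·1 = 5150
m = 5150 > 0,  v_rel·d = 72 > 0  ⇒  inside

inside=yes margin=5150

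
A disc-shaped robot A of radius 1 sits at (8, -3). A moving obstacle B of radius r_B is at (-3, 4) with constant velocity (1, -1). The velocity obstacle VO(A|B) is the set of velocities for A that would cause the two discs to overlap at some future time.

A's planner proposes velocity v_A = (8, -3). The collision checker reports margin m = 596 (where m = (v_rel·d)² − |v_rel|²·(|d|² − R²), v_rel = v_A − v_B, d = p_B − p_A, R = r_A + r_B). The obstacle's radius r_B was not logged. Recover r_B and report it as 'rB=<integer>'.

m = 596
d = (-11, 7);  v_rel = (7, -2),  |v_rel|² = 53
v_rel×d = (7)·(7) − (-2)·(-11) = 27
since m = R²·53 − 27²:  R² = (729 + 596) / 53 = 25
R = √25 = 5  ⇒  r_B = 5 − 1 = 4

rB=4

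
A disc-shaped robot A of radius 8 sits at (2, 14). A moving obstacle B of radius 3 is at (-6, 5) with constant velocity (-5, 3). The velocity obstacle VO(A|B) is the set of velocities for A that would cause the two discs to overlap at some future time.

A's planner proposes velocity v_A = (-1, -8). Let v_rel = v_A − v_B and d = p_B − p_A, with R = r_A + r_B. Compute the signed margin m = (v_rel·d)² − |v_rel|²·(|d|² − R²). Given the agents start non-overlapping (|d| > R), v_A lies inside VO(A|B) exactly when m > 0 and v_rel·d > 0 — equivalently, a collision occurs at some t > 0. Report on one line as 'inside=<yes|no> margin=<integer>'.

d = (-8, -9),  |d|² = 145;  R = 8+3 = 11,  c = 145−11² = 24
v_rel = (4, -11),  |v_rel|² = 137;  v_rel·d = (4)·(-8) + (-11)·(-9) = 67
137·t² − 134·t + 24 = 0  ⇒  m = 67² − 137·24 = 1201
m = 1201 > 0,  v_rel·d = 67 > 0  ⇒  inside

inside=yes margin=1201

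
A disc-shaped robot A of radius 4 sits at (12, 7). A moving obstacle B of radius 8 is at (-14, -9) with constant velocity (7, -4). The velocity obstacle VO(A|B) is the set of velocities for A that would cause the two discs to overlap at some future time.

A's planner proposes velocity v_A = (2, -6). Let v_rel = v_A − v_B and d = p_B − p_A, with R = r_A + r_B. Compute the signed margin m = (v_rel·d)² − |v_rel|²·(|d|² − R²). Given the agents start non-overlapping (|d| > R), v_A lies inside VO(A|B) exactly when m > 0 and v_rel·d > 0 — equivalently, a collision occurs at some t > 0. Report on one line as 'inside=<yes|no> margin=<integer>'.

d = (-26, -16),  |d|² = 932;  R = 4+8 = 12,  c = 932−12² = 788
v_rel = (-5, -2),  |v_rel|² = 29;  v_rel·d = (-5)·(-26) + (-2)·(-16) = 162
29·t² − 324·t + 788 = 0  ⇒  m = 162² − 29·788 = 3392
m = 3392 > 0,  v_rel·d = 162 > 0  ⇒  inside

inside=yes margin=3392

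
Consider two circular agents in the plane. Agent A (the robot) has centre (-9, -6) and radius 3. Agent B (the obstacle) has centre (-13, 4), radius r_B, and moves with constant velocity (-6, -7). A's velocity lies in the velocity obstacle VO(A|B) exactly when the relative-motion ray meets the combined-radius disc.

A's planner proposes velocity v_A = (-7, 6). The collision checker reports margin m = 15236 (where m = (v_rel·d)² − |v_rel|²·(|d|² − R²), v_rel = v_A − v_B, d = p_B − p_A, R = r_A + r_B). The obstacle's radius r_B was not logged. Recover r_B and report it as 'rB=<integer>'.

m = 15236
d = (-4, 10);  v_rel = (-1, 13),  |v_rel|² = 170
v_rel×d = (-1)·(10) − (13)·(-4) = 42
since m = R²·170 − 42²:  R² = (1764 + 15236) / 170 = 100
R = √100 = 10  ⇒  r_B = 10 − 3 = 7

rB=7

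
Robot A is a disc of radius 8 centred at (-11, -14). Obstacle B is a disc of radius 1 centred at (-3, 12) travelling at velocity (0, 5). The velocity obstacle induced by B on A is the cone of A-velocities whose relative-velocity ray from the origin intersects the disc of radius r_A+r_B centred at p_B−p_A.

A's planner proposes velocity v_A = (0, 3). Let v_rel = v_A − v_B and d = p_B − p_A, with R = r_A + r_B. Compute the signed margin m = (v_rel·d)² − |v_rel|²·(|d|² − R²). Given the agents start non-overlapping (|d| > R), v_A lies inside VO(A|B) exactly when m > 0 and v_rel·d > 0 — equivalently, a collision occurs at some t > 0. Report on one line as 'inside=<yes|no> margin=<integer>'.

d = (8, 26),  |d|² = 740;  R = 8+1 = 9,  c = 740−9² = 659
v_rel = (0, -2),  |v_rel|² = 4;  v_rel·d = (0)·(8) + (-2)·(26) = -52
4·t² + 104·t + 659 = 0  ⇒  m = (-52)² − 4·659 = 68
m = 68 > 0,  v_rel·d = -52 < 0  ⇒  outside

inside=no margin=68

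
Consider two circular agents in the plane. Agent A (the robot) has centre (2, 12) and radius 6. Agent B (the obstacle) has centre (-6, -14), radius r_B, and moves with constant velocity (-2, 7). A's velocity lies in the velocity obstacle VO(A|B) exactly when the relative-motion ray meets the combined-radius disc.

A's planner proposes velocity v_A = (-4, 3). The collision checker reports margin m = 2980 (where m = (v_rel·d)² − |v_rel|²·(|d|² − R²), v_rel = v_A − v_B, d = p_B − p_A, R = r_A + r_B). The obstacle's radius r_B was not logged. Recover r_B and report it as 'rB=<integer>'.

m = 2980
d = (-8, -26);  v_rel = (-2, -4),  |v_rel|² = 20
v_rel×d = (-2)·(-26) − (-4)·(-8) = 20
since m = R²·20 − 20²:  R² = (400 + 2980) / 20 = 169
R = √169 = 13  ⇒  r_B = 13 − 6 = 7

rB=7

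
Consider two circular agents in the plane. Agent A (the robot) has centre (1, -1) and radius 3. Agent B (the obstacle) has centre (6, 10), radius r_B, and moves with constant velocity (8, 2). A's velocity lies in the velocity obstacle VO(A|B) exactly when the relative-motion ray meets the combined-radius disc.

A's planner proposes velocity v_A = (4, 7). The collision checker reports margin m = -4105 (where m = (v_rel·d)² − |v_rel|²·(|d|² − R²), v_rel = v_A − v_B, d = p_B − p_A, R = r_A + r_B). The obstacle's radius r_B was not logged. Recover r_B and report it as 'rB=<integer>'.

m = -4105
d = (5, 11);  v_rel = (-4, 5),  |v_rel|² = 41
v_rel×d = (-4)·(11) − (5)·(5) = -69
since m = R²·41 − (-69)²:  R² = (4761 + -4105) / 41 = 16
R = √16 = 4  ⇒  r_B = 4 − 3 = 1

rB=1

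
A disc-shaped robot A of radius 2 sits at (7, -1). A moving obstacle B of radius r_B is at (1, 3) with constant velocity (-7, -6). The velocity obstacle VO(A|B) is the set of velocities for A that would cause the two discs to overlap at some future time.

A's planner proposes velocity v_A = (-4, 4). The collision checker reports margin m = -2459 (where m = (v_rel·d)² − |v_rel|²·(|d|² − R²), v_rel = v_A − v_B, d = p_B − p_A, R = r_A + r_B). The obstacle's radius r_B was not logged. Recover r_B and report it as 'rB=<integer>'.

m = -2459
d = (-6, 4);  v_rel = (3, 10),  |v_rel|² = 109
v_rel×d = (3)·(4) − (10)·(-6) = 72
since m = R²·109 − 72²:  R² = (5184 + -2459) / 109 = 25
R = √25 = 5  ⇒  r_B = 5 − 2 = 3

rB=3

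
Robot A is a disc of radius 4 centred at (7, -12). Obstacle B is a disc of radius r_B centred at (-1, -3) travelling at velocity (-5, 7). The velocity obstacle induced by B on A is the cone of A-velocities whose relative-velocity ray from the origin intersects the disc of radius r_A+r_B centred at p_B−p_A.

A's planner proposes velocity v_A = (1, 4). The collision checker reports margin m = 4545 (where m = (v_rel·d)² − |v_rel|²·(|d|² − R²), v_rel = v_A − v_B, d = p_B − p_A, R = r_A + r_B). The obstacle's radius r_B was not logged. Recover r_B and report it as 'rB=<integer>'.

m = 4545
d = (-8, 9);  v_rel = (6, -3),  |v_rel|² = 45
v_rel×d = (6)·(9) − (-3)·(-8) = 30
since m = R²·45 − 30²:  R² = (900 + 4545) / 45 = 121
R = √121 = 11  ⇒  r_B = 11 − 4 = 7

rB=7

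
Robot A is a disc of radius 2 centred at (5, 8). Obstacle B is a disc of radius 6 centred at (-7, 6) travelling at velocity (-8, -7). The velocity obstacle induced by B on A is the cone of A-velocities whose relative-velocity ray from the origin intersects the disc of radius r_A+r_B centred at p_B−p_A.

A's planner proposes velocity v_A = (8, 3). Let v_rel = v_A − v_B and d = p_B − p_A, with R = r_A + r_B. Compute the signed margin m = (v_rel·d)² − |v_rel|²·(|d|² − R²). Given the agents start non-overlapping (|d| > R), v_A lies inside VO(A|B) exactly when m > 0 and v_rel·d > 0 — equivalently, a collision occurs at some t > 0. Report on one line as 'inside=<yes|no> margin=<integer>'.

d = (-12, -2),  |d|² = 148;  R = 2+6 = 8,  c = 148−8² = 84
v_rel = (16, 10),  |v_rel|² = 356;  v_rel·d = (16)·(-12) + (10)·(-2) = -212
356·t² + 424·t + 84 = 0  ⇒  m = (-212)² − 356·84 = 15040
m = 15040 > 0,  v_rel·d = -212 < 0  ⇒  outside

inside=no margin=15040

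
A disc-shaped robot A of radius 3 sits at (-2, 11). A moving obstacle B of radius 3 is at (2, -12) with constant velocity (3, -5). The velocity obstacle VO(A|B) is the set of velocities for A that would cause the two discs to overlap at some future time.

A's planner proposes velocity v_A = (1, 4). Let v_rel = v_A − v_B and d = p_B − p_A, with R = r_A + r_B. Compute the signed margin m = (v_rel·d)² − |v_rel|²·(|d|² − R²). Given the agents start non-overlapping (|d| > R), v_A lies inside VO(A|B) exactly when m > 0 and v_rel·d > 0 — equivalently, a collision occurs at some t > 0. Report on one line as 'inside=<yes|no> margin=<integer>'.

d = (4, -23),  |d|² = 545;  R = 3+3 = 6,  c = 545−6² = 509
v_rel = (-2, 9),  |v_rel|² = 85;  v_rel·d = (-2)·(4) + (9)·(-23) = -215
85·t² + 430·t + 509 = 0  ⇒  m = (-215)² − 85·509 = 2960
m = 2960 > 0,  v_rel·d = -215 < 0  ⇒  outside

inside=no margin=2960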